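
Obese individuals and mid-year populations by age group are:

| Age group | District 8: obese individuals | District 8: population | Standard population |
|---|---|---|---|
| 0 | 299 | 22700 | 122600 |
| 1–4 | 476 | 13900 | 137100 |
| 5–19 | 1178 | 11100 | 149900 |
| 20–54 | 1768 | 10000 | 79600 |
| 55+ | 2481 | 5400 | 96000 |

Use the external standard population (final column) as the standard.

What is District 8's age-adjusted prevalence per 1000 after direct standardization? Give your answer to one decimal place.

Age-specific rates per 1000 for District 8: 13.172, 34.245, 106.126, 176.800, 459.444.
Standard total = 585200; weights = 0.2095, 0.2343, 0.2562, 0.1360, 0.1640.
Standardized rate: 0.2095×13.172 + 0.2343×34.245 + 0.2562×106.126 + 0.1360×176.800 + 0.1640×459.444 = 137.3856 per 1000.

137.4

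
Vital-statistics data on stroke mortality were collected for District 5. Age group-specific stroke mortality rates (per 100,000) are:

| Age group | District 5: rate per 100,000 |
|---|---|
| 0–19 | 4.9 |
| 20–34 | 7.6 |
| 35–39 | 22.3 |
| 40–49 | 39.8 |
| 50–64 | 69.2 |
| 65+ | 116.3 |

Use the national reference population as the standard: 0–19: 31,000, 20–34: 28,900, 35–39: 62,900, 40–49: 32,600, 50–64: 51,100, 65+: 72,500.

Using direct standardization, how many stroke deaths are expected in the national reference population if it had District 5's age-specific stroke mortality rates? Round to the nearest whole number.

150

Expected stroke deaths = Σ (standard pop × age-specific rate ÷ 100,000)
= 31,000×4.9/100,000 + 28,900×7.6/100,000 + 62,900×22.3/100,000 + 32,600×39.8/100,000 + 51,100×69.2/100,000 + 72,500×116.3/100,000
= 1.52 + 2.20 + 14.03 + 12.97 + 35.36 + 84.32 = 150.40.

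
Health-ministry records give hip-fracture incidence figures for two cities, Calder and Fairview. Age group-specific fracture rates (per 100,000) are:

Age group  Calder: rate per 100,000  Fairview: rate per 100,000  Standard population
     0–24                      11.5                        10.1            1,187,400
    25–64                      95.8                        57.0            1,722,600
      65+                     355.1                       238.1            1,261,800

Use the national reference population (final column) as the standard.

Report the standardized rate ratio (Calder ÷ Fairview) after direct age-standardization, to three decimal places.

Standard total = 4,171,800; weights = 0.2846, 0.4129, 0.3025.
Calder: 0.2846×11.5 + 0.4129×95.8 + 0.3025×355.1 = 150.2338 per 100,000.
Fairview: 0.2846×10.1 + 0.4129×57.0 + 0.3025×238.1 = 98.4265 per 100,000.
Ratio = 150.2338 ÷ 98.4265 = 1.52636.

1.526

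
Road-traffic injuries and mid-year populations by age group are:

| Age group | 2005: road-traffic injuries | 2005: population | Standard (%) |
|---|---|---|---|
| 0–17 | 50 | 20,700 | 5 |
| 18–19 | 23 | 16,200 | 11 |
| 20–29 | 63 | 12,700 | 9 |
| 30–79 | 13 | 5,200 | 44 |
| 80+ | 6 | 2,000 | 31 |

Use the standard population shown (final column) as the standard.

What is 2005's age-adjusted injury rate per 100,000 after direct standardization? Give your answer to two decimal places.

Age-specific rates per 100,000 for 2005: 241.55, 141.98, 496.06, 250.00, 300.00.
Standard weights: 0.05, 0.11, 0.09, 0.44, 0.31.
Standardized rate: 0.0500×241.55 + 0.1100×141.98 + 0.0900×496.06 + 0.4400×250.00 + 0.3100×300.00 = 275.3402 per 100,000.

275.34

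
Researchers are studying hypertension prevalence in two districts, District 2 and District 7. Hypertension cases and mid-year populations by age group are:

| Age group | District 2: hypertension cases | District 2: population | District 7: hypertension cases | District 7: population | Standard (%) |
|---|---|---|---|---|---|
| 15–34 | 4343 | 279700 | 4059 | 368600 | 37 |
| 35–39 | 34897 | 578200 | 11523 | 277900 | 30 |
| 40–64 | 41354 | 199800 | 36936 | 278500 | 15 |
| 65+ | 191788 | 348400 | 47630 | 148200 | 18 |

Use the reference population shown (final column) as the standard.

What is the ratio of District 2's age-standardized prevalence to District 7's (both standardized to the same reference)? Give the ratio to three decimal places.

1.634

Age-specific rates per 1000 for District 2: 15.527, 60.355, 206.977, 550.482.
For District 7: 11.012, 41.465, 132.625, 321.390.
Standard weights: 0.37, 0.30, 0.15, 0.18.
District 2: 0.3700×15.527 + 0.3000×60.355 + 0.1500×206.977 + 0.1800×550.482 = 153.9848 per 1000.
District 7: 0.3700×11.012 + 0.3000×41.465 + 0.1500×132.625 + 0.1800×321.390 = 94.2577 per 1000.
Ratio = 153.9848 ÷ 94.2577 = 1.63366.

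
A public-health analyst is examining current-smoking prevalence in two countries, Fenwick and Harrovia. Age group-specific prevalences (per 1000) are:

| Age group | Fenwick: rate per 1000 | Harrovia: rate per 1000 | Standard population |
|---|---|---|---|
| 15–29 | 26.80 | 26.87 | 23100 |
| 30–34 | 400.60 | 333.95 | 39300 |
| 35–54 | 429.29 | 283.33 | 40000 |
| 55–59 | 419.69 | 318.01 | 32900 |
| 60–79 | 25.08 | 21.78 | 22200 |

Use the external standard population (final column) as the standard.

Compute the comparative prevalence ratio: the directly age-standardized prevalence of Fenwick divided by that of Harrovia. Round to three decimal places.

1.330

Standard total = 157500; weights = 0.1467, 0.2495, 0.2540, 0.2089, 0.1410.
Fenwick: 0.1467×26.80 + 0.2495×400.60 + 0.2540×429.29 + 0.2089×419.69 + 0.1410×25.08 = 304.1196 per 1000.
Harrovia: 0.1467×26.87 + 0.2495×333.95 + 0.2540×283.33 + 0.2089×318.01 + 0.1410×21.78 = 228.7249 per 1000.
Ratio = 304.1196 ÷ 228.7249 = 1.32963.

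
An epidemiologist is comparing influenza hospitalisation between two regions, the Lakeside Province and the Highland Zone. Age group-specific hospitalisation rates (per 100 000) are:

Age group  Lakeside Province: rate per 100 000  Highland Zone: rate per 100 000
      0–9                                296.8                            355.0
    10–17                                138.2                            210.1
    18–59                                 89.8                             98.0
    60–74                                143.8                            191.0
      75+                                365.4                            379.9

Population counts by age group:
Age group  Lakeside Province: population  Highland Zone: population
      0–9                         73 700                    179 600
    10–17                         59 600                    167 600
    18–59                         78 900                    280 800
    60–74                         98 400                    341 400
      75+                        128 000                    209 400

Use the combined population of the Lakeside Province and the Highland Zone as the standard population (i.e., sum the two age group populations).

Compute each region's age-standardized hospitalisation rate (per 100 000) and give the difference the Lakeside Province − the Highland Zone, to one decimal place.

Combined standard total = 1 617 400; weights = 0.1566, 0.1405, 0.2224, 0.2719, 0.2086.
The Lakeside Province: 0.1566×296.8 + 0.1405×138.2 + 0.2224×89.8 + 0.2719×143.8 + 0.2086×365.4 = 201.1925 per 100 000.
The Highland Zone: 0.1566×355.0 + 0.1405×210.1 + 0.2224×98.0 + 0.2719×191.0 + 0.2086×379.9 = 238.0901 per 100 000.
Difference = 201.1925 − 238.0901 = -36.8976.

-36.9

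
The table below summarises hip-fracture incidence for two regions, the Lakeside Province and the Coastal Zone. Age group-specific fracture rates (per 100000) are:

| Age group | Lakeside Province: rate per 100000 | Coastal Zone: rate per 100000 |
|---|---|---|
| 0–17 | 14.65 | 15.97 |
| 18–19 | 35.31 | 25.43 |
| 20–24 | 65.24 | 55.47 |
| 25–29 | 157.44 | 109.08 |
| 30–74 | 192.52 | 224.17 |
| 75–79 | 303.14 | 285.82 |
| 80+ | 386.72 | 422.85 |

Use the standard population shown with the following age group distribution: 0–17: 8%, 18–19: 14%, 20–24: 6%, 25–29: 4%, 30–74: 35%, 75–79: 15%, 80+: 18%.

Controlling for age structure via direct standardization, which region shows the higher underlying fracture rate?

Coastal Zone

Standard weights: 0.08, 0.14, 0.06, 0.04, 0.35, 0.15, 0.18.
The Lakeside Province: 0.0800×14.65 + 0.1400×35.31 + 0.0600×65.24 + 0.0400×157.44 + 0.3500×192.52 + 0.1500×303.14 + 0.1800×386.72 = 198.7900 per 100000.
The Coastal Zone: 0.0800×15.97 + 0.1400×25.43 + 0.0600×55.47 + 0.0400×109.08 + 0.3500×224.17 + 0.1500×285.82 + 0.1800×422.85 = 209.9747 per 100000.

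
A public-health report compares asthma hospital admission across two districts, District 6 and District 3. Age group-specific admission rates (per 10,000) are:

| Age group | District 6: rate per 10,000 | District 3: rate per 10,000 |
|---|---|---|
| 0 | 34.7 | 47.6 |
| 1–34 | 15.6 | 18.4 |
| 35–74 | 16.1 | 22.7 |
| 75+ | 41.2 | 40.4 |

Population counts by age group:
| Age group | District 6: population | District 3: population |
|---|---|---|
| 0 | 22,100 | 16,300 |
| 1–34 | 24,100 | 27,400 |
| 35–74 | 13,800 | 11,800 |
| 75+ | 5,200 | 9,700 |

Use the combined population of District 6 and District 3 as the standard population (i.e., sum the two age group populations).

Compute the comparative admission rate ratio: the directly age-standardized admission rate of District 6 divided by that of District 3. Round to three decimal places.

Combined standard total = 130,400; weights = 0.2945, 0.3949, 0.1963, 0.1143.
District 6: 0.2945×34.7 + 0.3949×15.6 + 0.1963×16.1 + 0.1143×41.2 = 24.2479 per 10,000.
District 3: 0.2945×47.6 + 0.3949×18.4 + 0.1963×22.7 + 0.1143×40.4 = 30.3567 per 10,000.
Ratio = 24.2479 ÷ 30.3567 = 0.79876.

0.799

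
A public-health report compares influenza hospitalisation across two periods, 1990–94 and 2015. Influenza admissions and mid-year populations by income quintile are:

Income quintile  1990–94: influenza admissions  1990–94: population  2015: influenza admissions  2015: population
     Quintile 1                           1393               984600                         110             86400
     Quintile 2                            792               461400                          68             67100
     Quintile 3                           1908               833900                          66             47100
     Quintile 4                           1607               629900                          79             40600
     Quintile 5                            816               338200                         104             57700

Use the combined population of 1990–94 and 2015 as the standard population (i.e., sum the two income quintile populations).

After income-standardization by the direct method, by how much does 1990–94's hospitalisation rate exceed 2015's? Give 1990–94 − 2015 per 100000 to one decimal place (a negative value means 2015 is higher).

Income-specific rates per 100000 for 1990–94: 141.48, 171.65, 228.80, 255.12, 241.28.
For 2015: 127.31, 101.34, 140.13, 194.58, 180.24.
Combined standard total = 3546900; weights = 0.3020, 0.1490, 0.2484, 0.1890, 0.1116.
1990–94: 0.3020×141.48 + 0.1490×171.65 + 0.2484×228.80 + 0.1890×255.12 + 0.1116×241.28 = 200.2870 per 100000.
2015: 0.3020×127.31 + 0.1490×101.34 + 0.2484×140.13 + 0.1890×194.58 + 0.1116×180.24 = 145.2508 per 100000.
Difference = 200.2870 − 145.2508 = 55.0362.

55.0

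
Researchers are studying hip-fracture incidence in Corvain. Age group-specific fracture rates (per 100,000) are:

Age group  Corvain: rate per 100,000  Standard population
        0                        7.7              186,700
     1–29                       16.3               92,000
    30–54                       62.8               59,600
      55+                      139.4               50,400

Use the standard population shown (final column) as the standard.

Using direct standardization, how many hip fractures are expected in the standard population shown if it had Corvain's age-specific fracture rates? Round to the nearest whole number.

Expected hip fractures = Σ (standard pop × age-specific rate ÷ 100,000)
= 186,700×7.7/100,000 + 92,000×16.3/100,000 + 59,600×62.8/100,000 + 50,400×139.4/100,000
= 14.38 + 15.00 + 37.43 + 70.26 = 137.06.

137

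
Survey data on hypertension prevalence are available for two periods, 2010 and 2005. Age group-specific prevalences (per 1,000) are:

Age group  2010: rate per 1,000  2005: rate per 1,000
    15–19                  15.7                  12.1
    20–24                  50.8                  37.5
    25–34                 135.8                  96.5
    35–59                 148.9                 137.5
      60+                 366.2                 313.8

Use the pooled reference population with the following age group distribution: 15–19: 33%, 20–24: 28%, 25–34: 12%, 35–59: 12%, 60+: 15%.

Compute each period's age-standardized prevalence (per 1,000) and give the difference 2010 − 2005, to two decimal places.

Standard weights: 0.33, 0.28, 0.12, 0.12, 0.15.
2010: 0.3300×15.7 + 0.2800×50.8 + 0.1200×135.8 + 0.1200×148.9 + 0.1500×366.2 = 108.4990 per 1,000.
2005: 0.3300×12.1 + 0.2800×37.5 + 0.1200×96.5 + 0.1200×137.5 + 0.1500×313.8 = 89.6430 per 1,000.
Difference = 108.4990 − 89.6430 = 18.8560.

18.86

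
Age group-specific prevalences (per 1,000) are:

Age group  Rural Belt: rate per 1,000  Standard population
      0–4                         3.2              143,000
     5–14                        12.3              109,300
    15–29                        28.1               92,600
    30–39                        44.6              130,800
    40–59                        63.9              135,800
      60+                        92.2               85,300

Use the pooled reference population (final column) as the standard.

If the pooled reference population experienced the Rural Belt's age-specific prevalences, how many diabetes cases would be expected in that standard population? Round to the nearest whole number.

26780

Expected diabetes cases = Σ (standard pop × age-specific rate ÷ 1,000)
= 143,000×3.2/1,000 + 109,300×12.3/1,000 + 92,600×28.1/1,000 + 130,800×44.6/1,000 + 135,800×63.9/1,000 + 85,300×92.2/1,000
= 457.60 + 1344.39 + 2602.06 + 5833.68 + 8677.62 + 7864.66 = 26780.01.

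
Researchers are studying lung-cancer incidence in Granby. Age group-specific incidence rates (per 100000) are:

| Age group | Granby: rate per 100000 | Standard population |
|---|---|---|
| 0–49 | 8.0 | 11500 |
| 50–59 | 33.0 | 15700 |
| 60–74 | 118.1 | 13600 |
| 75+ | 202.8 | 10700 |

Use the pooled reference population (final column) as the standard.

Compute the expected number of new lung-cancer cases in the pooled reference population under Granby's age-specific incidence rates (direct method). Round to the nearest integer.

44

Expected new lung-cancer cases = Σ (standard pop × age-specific rate ÷ 100000)
= 11500×8.0/100000 + 15700×33.0/100000 + 13600×118.1/100000 + 10700×202.8/100000
= 0.92 + 5.18 + 16.06 + 21.70 = 43.86.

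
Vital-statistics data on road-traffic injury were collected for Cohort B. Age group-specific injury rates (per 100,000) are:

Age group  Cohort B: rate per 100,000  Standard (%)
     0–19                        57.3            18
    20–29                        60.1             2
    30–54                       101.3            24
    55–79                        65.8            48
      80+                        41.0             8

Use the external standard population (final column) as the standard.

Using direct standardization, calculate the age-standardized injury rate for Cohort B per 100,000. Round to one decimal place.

Standard weights: 0.18, 0.02, 0.24, 0.48, 0.08.
Standardized rate: 0.1800×57.3 + 0.0200×60.1 + 0.2400×101.3 + 0.4800×65.8 + 0.0800×41.0 = 70.6920 per 100,000.

70.7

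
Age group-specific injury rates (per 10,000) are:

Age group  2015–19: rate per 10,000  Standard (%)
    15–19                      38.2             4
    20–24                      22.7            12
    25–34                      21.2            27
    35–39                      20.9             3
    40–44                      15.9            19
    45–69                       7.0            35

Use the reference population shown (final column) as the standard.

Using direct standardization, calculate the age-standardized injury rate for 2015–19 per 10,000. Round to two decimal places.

16.07

Standard weights: 0.04, 0.12, 0.27, 0.03, 0.19, 0.35.
Standardized rate: 0.0400×38.2 + 0.1200×22.7 + 0.2700×21.2 + 0.0300×20.9 + 0.1900×15.9 + 0.3500×7.0 = 16.0740 per 10,000.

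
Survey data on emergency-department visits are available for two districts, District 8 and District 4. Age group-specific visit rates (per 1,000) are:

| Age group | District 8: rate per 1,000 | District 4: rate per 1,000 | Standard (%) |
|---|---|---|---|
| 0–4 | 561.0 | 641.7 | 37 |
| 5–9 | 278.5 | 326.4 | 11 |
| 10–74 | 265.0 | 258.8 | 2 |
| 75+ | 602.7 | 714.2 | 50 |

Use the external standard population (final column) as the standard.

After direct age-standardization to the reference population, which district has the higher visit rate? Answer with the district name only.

District 4

Standard weights: 0.37, 0.11, 0.02, 0.50.
District 8: 0.3700×561.0 + 0.1100×278.5 + 0.0200×265.0 + 0.5000×602.7 = 544.8550 per 1,000.
District 4: 0.3700×641.7 + 0.1100×326.4 + 0.0200×258.8 + 0.5000×714.2 = 635.6090 per 1,000.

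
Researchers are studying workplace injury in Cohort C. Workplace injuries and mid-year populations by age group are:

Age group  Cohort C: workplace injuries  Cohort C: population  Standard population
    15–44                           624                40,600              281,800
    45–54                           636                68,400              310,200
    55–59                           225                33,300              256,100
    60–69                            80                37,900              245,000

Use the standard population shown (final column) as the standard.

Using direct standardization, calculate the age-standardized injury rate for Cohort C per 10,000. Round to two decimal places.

Age-specific rates per 10,000 for Cohort C: 153.69, 92.98, 67.57, 21.11.
Standard total = 1,093,100; weights = 0.2578, 0.2838, 0.2343, 0.2241.
Standardized rate: 0.2578×153.69 + 0.2838×92.98 + 0.2343×67.57 + 0.2241×21.11 = 86.5702 per 10,000.

86.57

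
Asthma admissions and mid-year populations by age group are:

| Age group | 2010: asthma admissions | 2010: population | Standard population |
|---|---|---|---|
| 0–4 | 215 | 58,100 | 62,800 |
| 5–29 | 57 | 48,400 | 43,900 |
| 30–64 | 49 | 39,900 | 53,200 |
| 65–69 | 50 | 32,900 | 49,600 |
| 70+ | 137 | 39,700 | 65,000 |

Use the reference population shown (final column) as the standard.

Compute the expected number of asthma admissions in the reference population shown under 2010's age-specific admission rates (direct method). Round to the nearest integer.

Age-specific rates per 10,000 for 2010: 37.01, 11.78, 12.28, 15.20, 34.51.
Expected asthma admissions = Σ (standard pop × age-specific rate ÷ 10,000)
= 62,800×37.01/10,000 + 43,900×11.78/10,000 + 53,200×12.28/10,000 + 49,600×15.20/10,000 + 65,000×34.51/10,000
= 232.39 + 51.70 + 65.33 + 75.38 + 224.31 = 649.11.

649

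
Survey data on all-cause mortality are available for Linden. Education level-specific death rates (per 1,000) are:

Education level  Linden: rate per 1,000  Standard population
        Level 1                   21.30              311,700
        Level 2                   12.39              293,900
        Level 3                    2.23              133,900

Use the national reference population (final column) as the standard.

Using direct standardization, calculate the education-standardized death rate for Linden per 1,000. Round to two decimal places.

14.31

Standard total = 739,500; weights = 0.4215, 0.3974, 0.1811.
Standardized rate: 0.4215×21.30 + 0.3974×12.39 + 0.1811×2.23 = 14.3059 per 1,000.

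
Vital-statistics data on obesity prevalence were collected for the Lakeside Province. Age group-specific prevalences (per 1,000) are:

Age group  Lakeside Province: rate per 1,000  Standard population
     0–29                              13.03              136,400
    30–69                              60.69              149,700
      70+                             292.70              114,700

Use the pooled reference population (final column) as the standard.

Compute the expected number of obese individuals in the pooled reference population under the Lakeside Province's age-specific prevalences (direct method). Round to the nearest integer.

44435

Expected obese individuals = Σ (standard pop × age-specific rate ÷ 1,000)
= 136,400×13.03/1,000 + 149,700×60.69/1,000 + 114,700×292.70/1,000
= 1777.29 + 9085.29 + 33572.69 = 44435.28.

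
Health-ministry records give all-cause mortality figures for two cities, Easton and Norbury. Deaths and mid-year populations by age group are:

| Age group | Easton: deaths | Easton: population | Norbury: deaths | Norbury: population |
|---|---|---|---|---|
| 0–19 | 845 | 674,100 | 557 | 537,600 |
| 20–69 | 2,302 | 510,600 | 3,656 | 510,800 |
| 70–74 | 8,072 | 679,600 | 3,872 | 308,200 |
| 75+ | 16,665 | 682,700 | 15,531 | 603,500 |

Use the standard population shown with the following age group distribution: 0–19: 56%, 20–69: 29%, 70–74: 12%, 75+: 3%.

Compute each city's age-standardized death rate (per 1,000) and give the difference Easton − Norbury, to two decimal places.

-0.77

Age-specific rates per 1,000 for Easton: 1.254, 4.508, 11.878, 24.410.
For Norbury: 1.036, 7.157, 12.563, 25.735.
Standard weights: 0.56, 0.29, 0.12, 0.03.
Easton: 0.5600×1.254 + 0.2900×4.508 + 0.1200×11.878 + 0.0300×24.410 = 4.1670 per 1,000.
Norbury: 0.5600×1.036 + 0.2900×7.157 + 0.1200×12.563 + 0.0300×25.735 = 4.9355 per 1,000.
Difference = 4.1670 − 4.9355 = -0.7685.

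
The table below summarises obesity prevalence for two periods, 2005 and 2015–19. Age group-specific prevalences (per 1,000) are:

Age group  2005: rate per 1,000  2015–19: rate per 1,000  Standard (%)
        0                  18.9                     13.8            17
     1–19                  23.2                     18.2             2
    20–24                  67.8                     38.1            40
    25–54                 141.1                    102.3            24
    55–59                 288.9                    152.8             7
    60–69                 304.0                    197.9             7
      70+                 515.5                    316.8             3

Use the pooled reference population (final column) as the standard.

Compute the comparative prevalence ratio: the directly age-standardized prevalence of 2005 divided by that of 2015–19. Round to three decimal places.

1.589

Standard weights: 0.17, 0.02, 0.40, 0.24, 0.07, 0.07, 0.03.
2005: 0.1700×18.9 + 0.0200×23.2 + 0.4000×67.8 + 0.2400×141.1 + 0.0700×288.9 + 0.0700×304.0 + 0.0300×515.5 = 121.6290 per 1,000.
2015–19: 0.1700×13.8 + 0.0200×18.2 + 0.4000×38.1 + 0.2400×102.3 + 0.0700×152.8 + 0.0700×197.9 + 0.0300×316.8 = 76.5550 per 1,000.
Ratio = 121.6290 ÷ 76.5550 = 1.58878.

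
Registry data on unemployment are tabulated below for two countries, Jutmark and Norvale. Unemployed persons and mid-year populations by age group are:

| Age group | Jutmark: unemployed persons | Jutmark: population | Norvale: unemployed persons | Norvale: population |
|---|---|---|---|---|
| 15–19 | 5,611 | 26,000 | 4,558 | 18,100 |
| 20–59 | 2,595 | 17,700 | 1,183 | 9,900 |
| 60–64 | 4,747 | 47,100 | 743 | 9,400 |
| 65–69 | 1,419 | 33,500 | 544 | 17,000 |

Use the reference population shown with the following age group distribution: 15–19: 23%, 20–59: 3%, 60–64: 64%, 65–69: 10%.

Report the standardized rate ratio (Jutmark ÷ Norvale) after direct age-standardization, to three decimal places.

Age-specific rates per 1,000 for Jutmark: 215.808, 146.610, 100.786, 42.358.
For Norvale: 251.823, 119.495, 79.043, 32.000.
Standard weights: 0.23, 0.03, 0.64, 0.10.
Jutmark: 0.2300×215.808 + 0.0300×146.610 + 0.6400×100.786 + 0.1000×42.358 = 122.7727 per 1,000.
Norvale: 0.2300×251.823 + 0.0300×119.495 + 0.6400×79.043 + 0.1000×32.000 = 115.2914 per 1,000.
Ratio = 122.7727 ÷ 115.2914 = 1.06489.

1.065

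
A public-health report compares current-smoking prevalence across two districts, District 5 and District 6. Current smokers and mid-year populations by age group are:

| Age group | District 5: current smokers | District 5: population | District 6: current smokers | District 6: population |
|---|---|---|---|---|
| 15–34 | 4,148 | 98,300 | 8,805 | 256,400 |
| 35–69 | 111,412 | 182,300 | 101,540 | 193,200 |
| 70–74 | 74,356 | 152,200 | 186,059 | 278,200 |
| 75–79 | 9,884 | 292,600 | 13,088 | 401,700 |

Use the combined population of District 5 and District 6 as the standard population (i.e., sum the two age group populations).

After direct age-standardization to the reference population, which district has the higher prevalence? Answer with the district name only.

Age-specific rates per 1,000 for District 5: 42.197, 611.146, 488.541, 33.780.
For District 6: 34.341, 525.569, 668.796, 32.582.
Combined standard total = 1,854,900; weights = 0.1912, 0.2024, 0.2320, 0.3743.
District 5: 0.1912×42.197 + 0.2024×611.146 + 0.2320×488.541 + 0.3743×33.780 = 257.7899 per 1,000.
District 6: 0.1912×34.341 + 0.2024×525.569 + 0.2320×668.796 + 0.3743×32.582 = 280.3402 per 1,000.
The crude rates (275.43 vs 274.01) would put District 5 higher, but that reflects its age composition; once standardized to a common age structure, District 6 has the higher underlying rate.

District 6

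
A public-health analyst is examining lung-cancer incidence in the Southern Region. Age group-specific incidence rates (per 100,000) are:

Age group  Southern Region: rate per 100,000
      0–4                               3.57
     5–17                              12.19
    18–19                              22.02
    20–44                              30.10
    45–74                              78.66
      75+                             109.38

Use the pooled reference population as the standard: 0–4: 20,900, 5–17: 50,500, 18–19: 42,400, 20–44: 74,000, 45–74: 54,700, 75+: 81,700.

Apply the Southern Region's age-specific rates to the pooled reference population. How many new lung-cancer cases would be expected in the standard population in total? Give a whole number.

Expected new lung-cancer cases = Σ (standard pop × age-specific rate ÷ 100,000)
= 20,900×3.57/100,000 + 50,500×12.19/100,000 + 42,400×22.02/100,000 + 74,000×30.10/100,000 + 54,700×78.66/100,000 + 81,700×109.38/100,000
= 0.75 + 6.16 + 9.34 + 22.27 + 43.03 + 89.36 = 170.90.

171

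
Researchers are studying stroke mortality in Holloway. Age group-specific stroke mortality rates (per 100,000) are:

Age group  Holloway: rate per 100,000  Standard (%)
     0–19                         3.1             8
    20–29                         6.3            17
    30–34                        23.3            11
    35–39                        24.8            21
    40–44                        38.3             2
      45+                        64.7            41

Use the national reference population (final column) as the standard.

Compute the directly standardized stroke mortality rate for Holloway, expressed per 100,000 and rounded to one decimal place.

36.4

Standard weights: 0.08, 0.17, 0.11, 0.21, 0.02, 0.41.
Standardized rate: 0.0800×3.1 + 0.1700×6.3 + 0.1100×23.3 + 0.2100×24.8 + 0.0200×38.3 + 0.4100×64.7 = 36.3830 per 100,000.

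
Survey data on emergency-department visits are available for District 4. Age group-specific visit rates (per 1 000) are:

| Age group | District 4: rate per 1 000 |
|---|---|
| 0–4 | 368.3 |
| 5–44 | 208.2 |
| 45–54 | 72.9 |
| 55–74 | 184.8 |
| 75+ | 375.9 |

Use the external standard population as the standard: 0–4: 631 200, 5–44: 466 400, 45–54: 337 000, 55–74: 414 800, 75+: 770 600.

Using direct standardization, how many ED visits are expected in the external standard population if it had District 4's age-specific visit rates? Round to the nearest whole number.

Expected ED visits = Σ (standard pop × age-specific rate ÷ 1 000)
= 631 200×368.3/1 000 + 466 400×208.2/1 000 + 337 000×72.9/1 000 + 414 800×184.8/1 000 + 770 600×375.9/1 000
= 232470.96 + 97104.48 + 24567.30 + 76655.04 + 289668.54 = 720466.32.

720466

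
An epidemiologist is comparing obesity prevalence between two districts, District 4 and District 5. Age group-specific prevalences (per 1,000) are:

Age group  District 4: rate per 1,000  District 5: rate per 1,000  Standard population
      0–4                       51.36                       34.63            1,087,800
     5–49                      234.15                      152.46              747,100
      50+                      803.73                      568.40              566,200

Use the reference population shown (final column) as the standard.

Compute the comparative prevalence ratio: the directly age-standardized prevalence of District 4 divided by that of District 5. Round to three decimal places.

1.449

Standard total = 2,401,100; weights = 0.4530, 0.3111, 0.2358.
District 4: 0.4530×51.36 + 0.3111×234.15 + 0.2358×803.73 = 285.6502 per 1,000.
District 5: 0.4530×34.63 + 0.3111×152.46 + 0.2358×568.40 = 197.1602 per 1,000.
Ratio = 285.6502 ÷ 197.1602 = 1.44882.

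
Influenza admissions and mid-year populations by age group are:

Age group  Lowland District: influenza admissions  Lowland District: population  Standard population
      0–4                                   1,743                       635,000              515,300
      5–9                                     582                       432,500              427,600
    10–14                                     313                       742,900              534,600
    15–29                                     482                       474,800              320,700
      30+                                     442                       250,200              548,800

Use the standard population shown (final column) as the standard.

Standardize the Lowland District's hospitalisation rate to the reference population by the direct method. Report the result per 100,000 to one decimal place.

149.6

Age-specific rates per 100,000 for the Lowland District: 274.49, 134.57, 42.13, 101.52, 176.66.
Standard total = 2,347,000; weights = 0.2196, 0.1822, 0.2278, 0.1366, 0.2338.
Standardized rate: 0.2196×274.49 + 0.1822×134.57 + 0.2278×42.13 + 0.1366×101.52 + 0.2338×176.66 = 149.5589 per 100,000.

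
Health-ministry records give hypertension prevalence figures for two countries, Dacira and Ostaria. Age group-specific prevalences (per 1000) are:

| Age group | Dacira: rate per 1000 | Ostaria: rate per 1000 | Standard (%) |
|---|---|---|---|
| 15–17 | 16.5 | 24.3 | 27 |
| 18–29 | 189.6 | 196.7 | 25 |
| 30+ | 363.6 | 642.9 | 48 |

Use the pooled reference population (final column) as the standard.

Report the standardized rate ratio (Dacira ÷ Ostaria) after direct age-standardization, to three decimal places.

Standard weights: 0.27, 0.25, 0.48.
Dacira: 0.2700×16.5 + 0.2500×189.6 + 0.4800×363.6 = 226.3830 per 1000.
Ostaria: 0.2700×24.3 + 0.2500×196.7 + 0.4800×642.9 = 364.3280 per 1000.
Ratio = 226.3830 ÷ 364.3280 = 0.62137.

0.621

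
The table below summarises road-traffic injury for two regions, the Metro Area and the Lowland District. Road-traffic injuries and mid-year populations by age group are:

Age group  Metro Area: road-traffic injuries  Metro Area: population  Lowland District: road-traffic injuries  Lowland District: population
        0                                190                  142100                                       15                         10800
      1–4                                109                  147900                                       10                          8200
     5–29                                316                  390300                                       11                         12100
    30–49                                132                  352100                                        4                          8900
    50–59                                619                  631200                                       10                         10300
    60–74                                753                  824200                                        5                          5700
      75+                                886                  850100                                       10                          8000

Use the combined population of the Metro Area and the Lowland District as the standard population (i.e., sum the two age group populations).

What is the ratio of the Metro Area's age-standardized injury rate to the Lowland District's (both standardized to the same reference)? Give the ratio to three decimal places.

Age-specific rates per 100000 for the Metro Area: 133.71, 73.70, 80.96, 37.49, 98.07, 91.36, 104.22.
For the Lowland District: 138.89, 121.95, 90.91, 44.94, 97.09, 87.72, 125.00.
Combined standard total = 3401900; weights = 0.0449, 0.0459, 0.1183, 0.1061, 0.1886, 0.2440, 0.2522.
The Metro Area: 0.0449×133.71 + 0.0459×73.70 + 0.1183×80.96 + 0.1061×37.49 + 0.1886×98.07 + 0.2440×91.36 + 0.2522×104.22 = 90.0163 per 100000.
The Lowland District: 0.0449×138.89 + 0.0459×121.95 + 0.1183×90.91 + 0.1061×44.94 + 0.1886×97.09 + 0.2440×87.72 + 0.2522×125.00 = 98.5983 per 100000.
Ratio = 90.0163 ÷ 98.5983 = 0.91296.

0.913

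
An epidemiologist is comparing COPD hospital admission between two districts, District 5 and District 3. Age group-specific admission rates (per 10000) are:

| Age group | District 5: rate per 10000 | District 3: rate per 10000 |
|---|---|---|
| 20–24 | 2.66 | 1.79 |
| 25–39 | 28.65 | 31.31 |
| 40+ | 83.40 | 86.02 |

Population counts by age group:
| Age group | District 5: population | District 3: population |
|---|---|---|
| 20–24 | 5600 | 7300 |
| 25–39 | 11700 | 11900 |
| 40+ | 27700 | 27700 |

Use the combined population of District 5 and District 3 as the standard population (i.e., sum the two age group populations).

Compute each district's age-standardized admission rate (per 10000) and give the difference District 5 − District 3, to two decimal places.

-2.14

Combined standard total = 91900; weights = 0.1404, 0.2568, 0.6028.
District 5: 0.1404×2.66 + 0.2568×28.65 + 0.6028×83.40 = 58.0067 per 10000.
District 3: 0.1404×1.79 + 0.2568×31.31 + 0.6028×86.02 = 60.1471 per 10000.
Difference = 58.0067 − 60.1471 = -2.1404.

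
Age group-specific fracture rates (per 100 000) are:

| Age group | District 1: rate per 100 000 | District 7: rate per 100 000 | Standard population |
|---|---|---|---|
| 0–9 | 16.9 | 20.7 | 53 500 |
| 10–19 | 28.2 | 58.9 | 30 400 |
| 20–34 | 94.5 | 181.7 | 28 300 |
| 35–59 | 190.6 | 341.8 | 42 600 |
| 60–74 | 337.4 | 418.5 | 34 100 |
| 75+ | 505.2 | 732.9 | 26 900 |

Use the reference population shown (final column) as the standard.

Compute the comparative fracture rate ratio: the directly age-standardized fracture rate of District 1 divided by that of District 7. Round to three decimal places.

0.665

Standard total = 215 800; weights = 0.2479, 0.1409, 0.1311, 0.1974, 0.1580, 0.1247.
District 1: 0.2479×16.9 + 0.1409×28.2 + 0.1311×94.5 + 0.1974×190.6 + 0.1580×337.4 + 0.1247×505.2 = 174.4697 per 100 000.
District 7: 0.2479×20.7 + 0.1409×58.9 + 0.1311×181.7 + 0.1974×341.8 + 0.1580×418.5 + 0.1247×732.9 = 262.2181 per 100 000.
Ratio = 174.4697 ÷ 262.2181 = 0.66536.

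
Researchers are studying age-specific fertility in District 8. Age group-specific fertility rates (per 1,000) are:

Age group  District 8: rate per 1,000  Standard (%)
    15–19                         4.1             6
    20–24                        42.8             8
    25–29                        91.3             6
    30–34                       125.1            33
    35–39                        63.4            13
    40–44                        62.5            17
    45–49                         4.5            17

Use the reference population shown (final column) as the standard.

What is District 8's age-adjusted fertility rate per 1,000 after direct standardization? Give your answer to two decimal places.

70.06

Standard weights: 0.06, 0.08, 0.06, 0.33, 0.13, 0.17, 0.17.
Standardized rate: 0.0600×4.1 + 0.0800×42.8 + 0.0600×91.3 + 0.3300×125.1 + 0.1300×63.4 + 0.1700×62.5 + 0.1700×4.5 = 70.0630 per 1,000.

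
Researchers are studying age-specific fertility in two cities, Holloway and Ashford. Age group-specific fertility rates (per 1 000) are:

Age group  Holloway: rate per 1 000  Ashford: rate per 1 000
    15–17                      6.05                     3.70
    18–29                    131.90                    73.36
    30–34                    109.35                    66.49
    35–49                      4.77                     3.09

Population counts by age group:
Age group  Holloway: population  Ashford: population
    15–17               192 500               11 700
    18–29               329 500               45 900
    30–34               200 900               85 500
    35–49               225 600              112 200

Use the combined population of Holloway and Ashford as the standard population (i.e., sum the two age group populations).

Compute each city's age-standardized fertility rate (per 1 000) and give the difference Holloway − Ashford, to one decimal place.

29.3

Combined standard total = 1 203 800; weights = 0.1696, 0.3118, 0.2379, 0.2806.
Holloway: 0.1696×6.05 + 0.3118×131.90 + 0.2379×109.35 + 0.2806×4.77 = 69.5131 per 1 000.
Ashford: 0.1696×3.70 + 0.3118×73.36 + 0.2379×66.49 + 0.2806×3.09 = 40.1906 per 1 000.
Difference = 69.5131 − 40.1906 = 29.3225.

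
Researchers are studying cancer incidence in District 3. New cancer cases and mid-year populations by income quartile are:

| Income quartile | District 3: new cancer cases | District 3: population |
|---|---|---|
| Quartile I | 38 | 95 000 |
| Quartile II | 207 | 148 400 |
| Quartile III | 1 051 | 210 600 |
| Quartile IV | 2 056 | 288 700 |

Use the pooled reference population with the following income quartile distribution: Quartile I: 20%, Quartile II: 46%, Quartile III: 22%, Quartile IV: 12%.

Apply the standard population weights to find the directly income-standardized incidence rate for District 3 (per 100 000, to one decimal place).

267.4

Income-specific rates per 100 000 for District 3: 40.00, 139.49, 499.05, 712.16.
Standard weights: 0.20, 0.46, 0.22, 0.12.
Standardized rate: 0.2000×40.00 + 0.4600×139.49 + 0.2200×499.05 + 0.1200×712.16 = 267.4144 per 100 000.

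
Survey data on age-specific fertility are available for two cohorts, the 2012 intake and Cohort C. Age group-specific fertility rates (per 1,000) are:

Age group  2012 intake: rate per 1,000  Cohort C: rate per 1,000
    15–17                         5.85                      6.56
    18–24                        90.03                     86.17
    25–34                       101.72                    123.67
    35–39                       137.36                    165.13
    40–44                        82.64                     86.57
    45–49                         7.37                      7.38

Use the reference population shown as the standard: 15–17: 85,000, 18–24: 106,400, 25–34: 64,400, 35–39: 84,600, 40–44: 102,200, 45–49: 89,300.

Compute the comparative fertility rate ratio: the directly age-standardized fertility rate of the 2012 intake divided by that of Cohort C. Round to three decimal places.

0.907

Standard total = 531,900; weights = 0.1598, 0.2000, 0.1211, 0.1591, 0.1921, 0.1679.
The 2012 intake: 0.1598×5.85 + 0.2000×90.03 + 0.1211×101.72 + 0.1591×137.36 + 0.1921×82.64 + 0.1679×7.37 = 70.2234 per 1,000.
Cohort C: 0.1598×6.56 + 0.2000×86.17 + 0.1211×123.67 + 0.1591×165.13 + 0.1921×86.57 + 0.1679×7.38 = 77.3960 per 1,000.
Ratio = 70.2234 ÷ 77.3960 = 0.90733.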